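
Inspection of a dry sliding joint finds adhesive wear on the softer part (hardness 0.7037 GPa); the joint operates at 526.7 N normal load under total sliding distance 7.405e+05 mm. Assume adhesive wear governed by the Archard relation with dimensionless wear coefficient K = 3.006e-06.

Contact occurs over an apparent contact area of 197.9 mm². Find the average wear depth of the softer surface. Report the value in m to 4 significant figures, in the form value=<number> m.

value=8.419e-06 m

All working math runs at full float precision — intermediates are shown rounded; one last rounding: 4 significant digits.
Convert: Distance L = 7.405e+05 mm = 740.5 m.
Convert: Hardness H = 0.7037 GPa = 7.037e+08 Pa.
Convert: Contact area A = 197.9 mm² = 1.979e-04 m².
Working in SI base units: W = 526.7 N, H = 7.037e+08 Pa, K = 3.006e-06.
The Archard volume V = K·W·L/H = 3.006e-06 · 526.7 · 740.5 / 7.037e+08 = 1.666e-09 m³.
Wear depth h = V/A = 1.666e-09 / 1.979e-04 = 8.419e-06 m.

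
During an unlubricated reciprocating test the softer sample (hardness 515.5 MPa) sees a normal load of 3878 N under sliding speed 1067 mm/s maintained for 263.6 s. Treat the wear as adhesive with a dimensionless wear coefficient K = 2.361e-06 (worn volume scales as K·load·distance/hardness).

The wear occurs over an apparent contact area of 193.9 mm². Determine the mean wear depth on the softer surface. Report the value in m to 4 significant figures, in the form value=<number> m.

value=2.576e-05 m

Every step runs at full precision — the intermediates appear rounded. Rounded just once, at four significant digits.
Sliding speed v = 1067 mm/s = 1.067 m/s. Total distance L = v·t = 1.067 m/s × 263.6 s = 281.3 m.
Hardness H = 515.5 MPa = 5.155e+08 Pa.
Contact area A = 193.9 mm² = 1.939e-04 m².
Working in SI base units: W = 3878 N, H = 5.155e+08 Pa, K = 2.361e-06.
Worn volume V = K·W·L/H = 2.361e-06 · 3878 · 281.3 / 5.155e+08 = 4.996e-09 m³.
Mean wear depth h = V/A = 4.996e-09 / 1.939e-04 = 2.576e-05 m.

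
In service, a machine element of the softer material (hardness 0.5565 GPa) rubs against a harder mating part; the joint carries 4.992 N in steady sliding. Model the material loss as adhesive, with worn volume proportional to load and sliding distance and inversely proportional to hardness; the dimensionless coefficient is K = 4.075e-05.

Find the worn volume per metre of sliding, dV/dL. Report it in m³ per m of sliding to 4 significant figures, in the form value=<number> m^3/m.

value=3.655e-13 m^3/m

Intermediate values appear rounded; the computation maintains full float precision; a single final rounding to 4 significant figures.
Convert: Hardness H = 0.5565 GPa = 5.565e+08 Pa.
SI base units throughout: W = 4.992 N, H = 5.565e+08 Pa, K = 4.075e-05.
The wear rate dV/dL = K·W/H, so: 4.075e-05 · 4.992 / 5.565e+08 = 3.655e-13 m³/m.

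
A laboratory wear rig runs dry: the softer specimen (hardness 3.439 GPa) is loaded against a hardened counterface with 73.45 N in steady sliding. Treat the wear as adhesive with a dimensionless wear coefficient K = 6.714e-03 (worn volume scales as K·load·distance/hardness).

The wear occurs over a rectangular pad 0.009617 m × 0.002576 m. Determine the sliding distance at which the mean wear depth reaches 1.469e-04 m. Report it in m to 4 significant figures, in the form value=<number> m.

All working math runs at full float precision, and intermediates appear rounded. Rounded once at the end: four significant digits.
Convert: Hardness H = 3.439 GPa = 3.439e+09 Pa.
Convert: Contact area A = 0.009617 m × 0.002576 m = 2.477e-05 m².
In SI base units, W = 73.45 N, H = 3.439e+09 Pa, K = 6.714e-03.
Wearable volume V_lim = h_lim·A = 1.469e-04 · 2.477e-05 = 3.639e-09 m³.
So the life L = V_lim·H/(K·W) = 3.639e-09 · 3.439e+09 / (6.714e-03 · 73.45) = 25.38 m.

value=25.38 m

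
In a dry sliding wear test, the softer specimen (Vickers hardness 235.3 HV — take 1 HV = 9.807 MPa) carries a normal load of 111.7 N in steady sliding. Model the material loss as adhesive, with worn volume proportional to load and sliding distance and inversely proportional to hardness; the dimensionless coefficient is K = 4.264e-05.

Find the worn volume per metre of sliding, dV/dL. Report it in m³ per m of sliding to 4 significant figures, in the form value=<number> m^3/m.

value=2.064e-12 m^3/m

The intermediates are shown rounded; each operation carries full float precision — a lone final rounding to four significant digits.
Convert: Hardness H = 235.3 HV × 9.807 MPa/HV = 2308 MPa = 2.308e+09 Pa.
SI base units throughout: W = 111.7 N, H = 2.308e+09 Pa, K = 4.264e-05.
Sliding wear rate dV/dL = K·W/H (independent of L): 4.264e-05 · 111.7 / 2.308e+09 = 2.064e-12 m³/m.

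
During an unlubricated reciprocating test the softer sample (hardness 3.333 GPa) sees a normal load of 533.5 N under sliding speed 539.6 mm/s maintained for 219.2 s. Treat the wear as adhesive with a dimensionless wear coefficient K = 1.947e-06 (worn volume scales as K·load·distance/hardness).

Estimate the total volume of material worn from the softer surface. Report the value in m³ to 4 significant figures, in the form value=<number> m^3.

Intermediates are displayed rounded — the computation holds full precision, and one final rounding, at 4 significant digits.
Sliding speed v = 539.6 mm/s = 0.5396 m/s. Distance covered L = v·t = 0.5396 m/s × 219.2 s = 118.3 m.
Hardness H = 3.333 GPa = 3.333e+09 Pa.
As SI base values: W = 533.5 N, H = 3.333e+09 Pa, K = 1.947e-06.
The Archard volume V = K·W·L/H = 1.947e-06 · 533.5 · 118.3 / 3.333e+09 = 3.686e-11 m³.

value=3.686e-11 m^3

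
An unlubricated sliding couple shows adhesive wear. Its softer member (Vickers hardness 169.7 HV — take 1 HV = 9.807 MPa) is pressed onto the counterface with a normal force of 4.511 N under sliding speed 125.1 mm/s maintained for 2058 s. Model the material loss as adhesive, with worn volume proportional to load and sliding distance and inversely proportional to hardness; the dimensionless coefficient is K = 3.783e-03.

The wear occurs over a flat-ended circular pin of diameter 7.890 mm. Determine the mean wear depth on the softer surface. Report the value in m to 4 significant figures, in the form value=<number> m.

The intermediates are shown rounded. Each operation holds exact precision — rounded just once: 4 significant figures.
Convert: Sliding speed v = 125.1 mm/s = 0.1251 m/s. Sliding distance L = v·t = 0.1251 m/s × 2058 s = 257.5 m.
Convert: Hardness H = 169.7 HV × 9.807 MPa/HV = 1664 MPa = 1.664e+09 Pa.
Convert: Pin diameter d = 7.890 mm = 0.007890 m. Contact area A = π·d²/4 = π·(0.007890 m)²/4 = 4.889e-05 m².
As SI base values: W = 4.511 N, H = 1.664e+09 Pa, K = 3.783e-03.
Archard relation: V = K·W·L/H = 3.783e-03 · 4.511 · 257.5 / 1.664e+09 = 2.640e-09 m³.
Mean wear depth h = V/A = 2.640e-09 / 4.889e-05 = 5.399e-05 m.

value=5.399e-05 m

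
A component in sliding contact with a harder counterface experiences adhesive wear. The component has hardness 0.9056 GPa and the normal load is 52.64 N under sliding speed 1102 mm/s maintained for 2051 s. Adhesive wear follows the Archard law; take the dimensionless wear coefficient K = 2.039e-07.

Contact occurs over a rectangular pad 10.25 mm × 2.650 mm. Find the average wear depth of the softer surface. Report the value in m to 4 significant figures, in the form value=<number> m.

value=9.862e-07 m

The computation holds exact precision, and intermediate values are displayed rounded; one final rounding: four significant digits.
Sliding speed v = 1102 mm/s = 1.102 m/s. Distance L = v·t = 1.102 m/s × 2051 s = 2260 m.
Hardness H = 0.9056 GPa = 9.056e+08 Pa.
Pad sides 10.25 mm × 2.650 mm = 0.01025 m × 0.002650 m. Contact area A = 0.01025 m × 0.002650 m = 2.716e-05 m².
Collected in SI base units: W = 52.64 N, H = 9.056e+08 Pa, K = 2.039e-07.
The Archard volume V = K·W·L/H = 2.039e-07 · 52.64 · 2260 / 9.056e+08 = 2.679e-11 m³.
Average depth h = V/A = 2.679e-11 / 2.716e-05 = 9.862e-07 m.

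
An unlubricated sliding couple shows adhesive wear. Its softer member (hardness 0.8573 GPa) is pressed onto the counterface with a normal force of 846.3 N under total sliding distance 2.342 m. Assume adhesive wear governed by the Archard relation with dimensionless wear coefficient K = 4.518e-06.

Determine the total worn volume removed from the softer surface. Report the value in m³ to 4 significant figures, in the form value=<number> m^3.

value=1.045e-11 m^3

All working math carries exact precision — intermediates are printed rounded, and rounded just once to four significant figures.
Convert: Hardness H = 0.8573 GPa = 8.573e+08 Pa.
In SI base units: W = 846.3 N, H = 8.573e+08 Pa, K = 4.518e-06.
By Archard's law, V = K·W·L/H = 4.518e-06 · 846.3 · 2.342 / 8.573e+08 = 1.045e-11 m³.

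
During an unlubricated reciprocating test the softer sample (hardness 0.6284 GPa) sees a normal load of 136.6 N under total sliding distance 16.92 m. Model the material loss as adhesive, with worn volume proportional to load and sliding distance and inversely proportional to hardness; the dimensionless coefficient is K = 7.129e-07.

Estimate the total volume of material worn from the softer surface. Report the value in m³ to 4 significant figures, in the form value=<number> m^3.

All working math carries exact precision; intermediate values are shown rounded — rounded once at the end to four significant digits.
Hardness H = 0.6284 GPa = 6.284e+08 Pa.
Expressed in SI base units: W = 136.6 N, H = 6.284e+08 Pa, K = 7.129e-07.
Worn volume V = K·W·L/H = 7.129e-07 · 136.6 · 16.92 / 6.284e+08 = 2.622e-12 m³.

value=2.622e-12 m^3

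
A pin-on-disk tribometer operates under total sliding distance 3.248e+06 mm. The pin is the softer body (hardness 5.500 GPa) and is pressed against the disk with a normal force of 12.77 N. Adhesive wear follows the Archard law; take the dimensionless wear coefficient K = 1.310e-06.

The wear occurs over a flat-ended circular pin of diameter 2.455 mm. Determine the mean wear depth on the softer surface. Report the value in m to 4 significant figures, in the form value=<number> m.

Intermediates are shown rounded. The algebra carries exact precision, and rounded once at the end: 4 significant figures.
Sliding distance L = 3.248e+06 mm = 3248 m.
Hardness H = 5.500 GPa = 5.500e+09 Pa.
Pin diameter d = 2.455 mm = 0.002455 m. Contact area A = π·d²/4 = π·(0.002455 m)²/4 = 4.734e-06 m².
Working in SI base units: W = 12.77 N, H = 5.500e+09 Pa, K = 1.310e-06.
Apply Archard: V = K·W·L/H = 1.310e-06 · 12.77 · 3248 / 5.500e+09 = 9.879e-12 m³.
Mean depth h = V/A = 9.879e-12 / 4.734e-06 = 2.087e-06 m.

value=2.087e-06 m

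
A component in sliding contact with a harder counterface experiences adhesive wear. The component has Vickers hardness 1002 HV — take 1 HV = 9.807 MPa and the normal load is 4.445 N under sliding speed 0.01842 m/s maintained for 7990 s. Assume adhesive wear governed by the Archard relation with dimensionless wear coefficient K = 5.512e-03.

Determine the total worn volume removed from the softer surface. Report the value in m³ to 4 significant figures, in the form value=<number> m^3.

The algebra carries exact precision, and printed values are rounded, and a lone final rounding to 4 significant digits.
Convert: Total distance L = v·t = 0.01842 m/s × 7990 s = 147.2 m.
Convert: Hardness H = 1002 HV × 9.807 MPa/HV = 9827 MPa = 9.827e+09 Pa.
Restated in SI base units: W = 4.445 N, H = 9.827e+09 Pa, K = 5.512e-03.
The Archard volume V = K·W·L/H = 5.512e-03 · 4.445 · 147.2 / 9.827e+09 = 3.670e-10 m³.

value=3.670e-10 m^3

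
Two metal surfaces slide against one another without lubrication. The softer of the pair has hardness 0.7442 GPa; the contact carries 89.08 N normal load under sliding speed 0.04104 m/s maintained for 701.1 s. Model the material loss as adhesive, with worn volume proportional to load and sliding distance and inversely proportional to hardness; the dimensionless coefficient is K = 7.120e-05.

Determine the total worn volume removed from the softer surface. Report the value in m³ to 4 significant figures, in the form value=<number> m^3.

Displayed values are rounded — all arithmetic runs at full float precision; rounded just once to four significant digits.
Convert: Distance covered L = v·t = 0.04104 m/s × 701.1 s = 28.77 m.
Convert: Hardness H = 0.7442 GPa = 7.442e+08 Pa.
Collected in SI base units: W = 89.08 N, H = 7.442e+08 Pa, K = 7.120e-05.
The Archard volume V = K·W·L/H = 7.120e-05 · 89.08 · 28.77 / 7.442e+08 = 2.452e-10 m³.

value=2.452e-10 m^3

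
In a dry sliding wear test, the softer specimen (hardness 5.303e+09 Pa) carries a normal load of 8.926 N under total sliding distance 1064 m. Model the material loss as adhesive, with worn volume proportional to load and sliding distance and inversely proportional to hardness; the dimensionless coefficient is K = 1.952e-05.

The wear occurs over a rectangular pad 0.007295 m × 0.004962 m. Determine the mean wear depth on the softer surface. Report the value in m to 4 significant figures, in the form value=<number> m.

Shown intermediates are rounded — all arithmetic carries exact precision, and a lone final rounding: four significant figures.
Convert: Contact area A = 0.007295 m × 0.004962 m = 3.620e-05 m².
In SI base units: W = 8.926 N, H = 5.303e+09 Pa, K = 1.952e-05.
Volume removed: V = K·W·L/H = 1.952e-05 · 8.926 · 1064 / 5.303e+09 = 3.496e-11 m³.
Average depth h = V/A = 3.496e-11 / 3.620e-05 = 9.658e-07 m.

value=9.658e-07 m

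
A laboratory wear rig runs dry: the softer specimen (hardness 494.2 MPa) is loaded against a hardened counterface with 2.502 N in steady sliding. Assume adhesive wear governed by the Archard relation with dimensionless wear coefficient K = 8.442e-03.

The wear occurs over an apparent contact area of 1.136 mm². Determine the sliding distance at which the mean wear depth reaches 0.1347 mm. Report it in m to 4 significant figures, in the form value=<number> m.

The computation holds exact precision; intermediate values are displayed rounded. Rounded just once, at 4 significant digits.
Convert: Hardness H = 494.2 MPa = 4.942e+08 Pa.
Convert: Contact area A = 1.136 mm² = 1.136e-06 m².
Convert: Depth limit h_lim = 0.1347 mm = 1.347e-04 m.
Working in SI base units: W = 2.502 N, H = 4.942e+08 Pa, K = 8.442e-03.
Wearable volume V_lim = h_lim·A = 1.347e-04 · 1.136e-06 = 1.530e-10 m³.
Inverting, life L = V_lim·H/(K·W) = 1.530e-10 · 4.942e+08 / (8.442e-03 · 2.502) = 3.580 m.

value=3.580 m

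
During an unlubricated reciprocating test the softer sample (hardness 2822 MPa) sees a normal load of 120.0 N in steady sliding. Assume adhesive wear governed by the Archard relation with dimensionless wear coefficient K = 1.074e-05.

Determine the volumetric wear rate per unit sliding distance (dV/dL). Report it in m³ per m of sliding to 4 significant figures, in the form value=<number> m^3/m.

value=4.567e-13 m^3/m

Intermediate values are displayed rounded, and all arithmetic runs at exact precision — rounded once at the end: four significant figures.
Convert: Hardness H = 2822 MPa = 2.822e+09 Pa.
As SI base values: W = 120.0 N, H = 2.822e+09 Pa, K = 1.074e-05.
Wear rate dV/dL = K·W/H, per unit distance: 1.074e-05 · 120.0 / 2.822e+09 = 4.567e-13 m³/m.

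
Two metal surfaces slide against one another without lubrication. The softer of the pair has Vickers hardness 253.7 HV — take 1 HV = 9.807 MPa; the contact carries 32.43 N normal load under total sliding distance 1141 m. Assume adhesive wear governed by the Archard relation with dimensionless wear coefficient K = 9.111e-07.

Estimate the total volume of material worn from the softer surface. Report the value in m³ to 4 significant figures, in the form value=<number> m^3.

value=1.355e-11 m^3

The computation maintains exact precision. The intermediates are printed rounded. Rounded once at the end, at four significant figures.
Hardness H = 253.7 HV × 9.807 MPa/HV = 2488 MPa = 2.488e+09 Pa.
Expressed in SI base units: W = 32.43 N, H = 2.488e+09 Pa, K = 9.111e-07.
By Archard's law, V = K·W·L/H = 9.111e-07 · 32.43 · 1141 / 2.488e+09 = 1.355e-11 m³.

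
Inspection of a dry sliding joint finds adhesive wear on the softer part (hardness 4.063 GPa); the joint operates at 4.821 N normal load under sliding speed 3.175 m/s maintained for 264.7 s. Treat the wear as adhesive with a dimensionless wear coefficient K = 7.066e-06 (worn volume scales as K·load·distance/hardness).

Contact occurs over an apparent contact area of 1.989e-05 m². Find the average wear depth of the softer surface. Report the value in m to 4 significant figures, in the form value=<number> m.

value=3.543e-07 m

Displayed values are rounded. Every step keeps full float precision; one last rounding, at 4 significant figures.
Convert: The distance L = v·t = 3.175 m/s × 264.7 s = 840.4 m.
Convert: Hardness H = 4.063 GPa = 4.063e+09 Pa.
As SI base values: W = 4.821 N, H = 4.063e+09 Pa, K = 7.066e-06.
Archard relation: V = K·W·L/H = 7.066e-06 · 4.821 · 840.4 / 4.063e+09 = 7.046e-12 m³.
Depth of wear h = V/A = 7.046e-12 / 1.989e-05 = 3.543e-07 m.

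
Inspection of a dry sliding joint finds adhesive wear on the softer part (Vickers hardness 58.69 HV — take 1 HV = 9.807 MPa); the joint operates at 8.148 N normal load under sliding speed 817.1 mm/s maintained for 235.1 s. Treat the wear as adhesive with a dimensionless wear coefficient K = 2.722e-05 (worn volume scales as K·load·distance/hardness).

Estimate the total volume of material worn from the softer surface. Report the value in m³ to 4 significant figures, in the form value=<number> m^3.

All arithmetic maintains full precision; intermediates appear rounded, and a single final rounding to four significant digits.
Convert: Sliding speed v = 817.1 mm/s = 0.8171 m/s. Total distance L = v·t = 0.8171 m/s × 235.1 s = 192.1 m.
Convert: Hardness H = 58.69 HV × 9.807 MPa/HV = 575.6 MPa = 5.756e+08 Pa.
As SI base values: W = 8.148 N, H = 5.756e+08 Pa, K = 2.722e-05.
Volume removed: V = K·W·L/H = 2.722e-05 · 8.148 · 192.1 / 5.756e+08 = 7.402e-11 m³.

value=7.402e-11 m^3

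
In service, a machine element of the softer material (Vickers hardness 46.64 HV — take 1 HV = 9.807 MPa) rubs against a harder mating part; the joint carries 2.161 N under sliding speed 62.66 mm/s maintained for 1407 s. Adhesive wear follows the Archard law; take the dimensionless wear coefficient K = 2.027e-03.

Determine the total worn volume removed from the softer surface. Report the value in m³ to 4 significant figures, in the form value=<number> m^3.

Intermediate values are printed rounded; each operation carries full precision; rounded just once to 4 significant digits.
Sliding speed v = 62.66 mm/s = 0.06266 m/s. The distance L = v·t = 0.06266 m/s × 1407 s = 88.16 m.
Hardness H = 46.64 HV × 9.807 MPa/HV = 457.4 MPa = 4.574e+08 Pa.
Collected in SI base units: W = 2.161 N, H = 4.574e+08 Pa, K = 2.027e-03.
Archard volume V = K·W·L/H = 2.027e-03 · 2.161 · 88.16 / 4.574e+08 = 8.443e-10 m³.

value=8.443e-10 m^3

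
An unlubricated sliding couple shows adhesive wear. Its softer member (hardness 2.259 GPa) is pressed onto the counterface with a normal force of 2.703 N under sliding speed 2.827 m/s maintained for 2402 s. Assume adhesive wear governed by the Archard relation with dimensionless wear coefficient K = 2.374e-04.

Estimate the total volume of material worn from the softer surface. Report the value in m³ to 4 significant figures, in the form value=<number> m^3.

All arithmetic maintains exact precision; intermediates are printed rounded. Rounded just once to 4 significant figures.
Sliding distance L = v·t = 2.827 m/s × 2402 s = 6790 m.
Hardness H = 2.259 GPa = 2.259e+09 Pa.
In SI base units, W = 2.703 N, H = 2.259e+09 Pa, K = 2.374e-04.
Apply Archard: V = K·W·L/H = 2.374e-04 · 2.703 · 6790 / 2.259e+09 = 1.929e-09 m³.

value=1.929e-09 m^3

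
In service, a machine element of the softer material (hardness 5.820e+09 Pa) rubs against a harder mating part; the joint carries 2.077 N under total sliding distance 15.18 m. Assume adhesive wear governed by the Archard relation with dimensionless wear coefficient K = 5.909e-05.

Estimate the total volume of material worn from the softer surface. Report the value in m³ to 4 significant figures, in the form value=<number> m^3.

Intermediate values appear rounded — all arithmetic runs at full precision — a single final rounding, at 4 significant figures.
Restated in SI base units: W = 2.077 N, H = 5.820e+09 Pa, K = 5.909e-05.
Archard volume V = K·W·L/H = 5.909e-05 · 2.077 · 15.18 / 5.820e+09 = 3.201e-13 m³.

value=3.201e-13 m^3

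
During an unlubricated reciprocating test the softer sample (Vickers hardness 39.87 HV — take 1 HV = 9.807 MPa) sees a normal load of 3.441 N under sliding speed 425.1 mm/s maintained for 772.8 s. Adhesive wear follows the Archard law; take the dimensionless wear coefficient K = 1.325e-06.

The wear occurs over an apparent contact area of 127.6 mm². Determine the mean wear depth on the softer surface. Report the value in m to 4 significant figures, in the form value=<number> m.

Printed values are rounded, and the algebra runs at exact precision; a single final rounding, at 4 significant digits.
Convert: Sliding speed v = 425.1 mm/s = 0.4251 m/s. Total distance L = v·t = 0.4251 m/s × 772.8 s = 328.5 m.
Convert: Hardness H = 39.87 HV × 9.807 MPa/HV = 391.0 MPa = 3.910e+08 Pa.
Convert: Contact area A = 127.6 mm² = 1.276e-04 m².
Working in SI base units: W = 3.441 N, H = 3.910e+08 Pa, K = 1.325e-06.
The Archard volume V = K·W·L/H = 1.325e-06 · 3.441 · 328.5 / 3.910e+08 = 3.831e-12 m³.
Average depth h = V/A = 3.831e-12 / 1.276e-04 = 3.002e-08 m.

value=3.002e-08 m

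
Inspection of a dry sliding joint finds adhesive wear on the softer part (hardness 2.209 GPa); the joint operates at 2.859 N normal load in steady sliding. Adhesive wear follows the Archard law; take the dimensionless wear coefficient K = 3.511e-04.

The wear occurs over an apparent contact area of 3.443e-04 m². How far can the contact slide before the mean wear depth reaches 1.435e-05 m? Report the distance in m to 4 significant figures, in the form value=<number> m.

Every step runs at exact precision; printed values are rounded; a single final rounding, at 4 significant figures.
Convert: Hardness H = 2.209 GPa = 2.209e+09 Pa.
In SI base units, W = 2.859 N, H = 2.209e+09 Pa, K = 3.511e-04.
Wearable volume V_lim = h_lim·A = 1.435e-05 · 3.443e-04 = 4.941e-09 m³.
Sliding life L = V_lim·H/(K·W) = 4.941e-09 · 2.209e+09 / (3.511e-04 · 2.859) = 1.087e+04 m.

value=1.087e+04 m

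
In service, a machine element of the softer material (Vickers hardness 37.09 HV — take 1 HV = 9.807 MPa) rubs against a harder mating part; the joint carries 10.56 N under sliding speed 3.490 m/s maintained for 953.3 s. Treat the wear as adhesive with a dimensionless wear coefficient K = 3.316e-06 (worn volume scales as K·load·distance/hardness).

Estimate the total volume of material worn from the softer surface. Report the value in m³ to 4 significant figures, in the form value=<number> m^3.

Every step carries exact precision, and the intermediates are shown rounded — a single final rounding to 4 significant digits.
The distance L = v·t = 3.490 m/s × 953.3 s = 3327 m.
Hardness H = 37.09 HV × 9.807 MPa/HV = 363.7 MPa = 3.637e+08 Pa.
In SI base units, W = 10.56 N, H = 3.637e+08 Pa, K = 3.316e-06.
Wear volume V = K·W·L/H = 3.316e-06 · 10.56 · 3327 / 3.637e+08 = 3.203e-10 m³.

value=3.203e-10 m^3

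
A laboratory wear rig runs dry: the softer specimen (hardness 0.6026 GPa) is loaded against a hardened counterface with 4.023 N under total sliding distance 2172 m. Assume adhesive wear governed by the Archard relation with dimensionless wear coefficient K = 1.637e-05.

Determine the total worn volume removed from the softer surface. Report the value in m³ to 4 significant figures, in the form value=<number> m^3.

value=2.374e-10 m^3

All arithmetic keeps full float precision, and intermediates are displayed rounded; rounded just once to 4 significant figures.
Hardness H = 0.6026 GPa = 6.026e+08 Pa.
In SI base units: W = 4.023 N, H = 6.026e+08 Pa, K = 1.637e-05.
Archard relation: V = K·W·L/H = 1.637e-05 · 4.023 · 2172 / 6.026e+08 = 2.374e-10 m³.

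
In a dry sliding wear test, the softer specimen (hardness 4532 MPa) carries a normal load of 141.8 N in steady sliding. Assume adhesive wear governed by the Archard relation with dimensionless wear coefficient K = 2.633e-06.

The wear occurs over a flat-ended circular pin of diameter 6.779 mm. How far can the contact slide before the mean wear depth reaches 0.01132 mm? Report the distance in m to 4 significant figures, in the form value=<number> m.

value=4959 m

Intermediates are displayed rounded — all arithmetic carries full precision, and one final rounding: 4 significant digits.
Hardness H = 4532 MPa = 4.532e+09 Pa.
Pin diameter d = 6.779 mm = 0.006779 m. Contact area A = π·d²/4 = π·(0.006779 m)²/4 = 3.609e-05 m².
Depth limit h_lim = 0.01132 mm = 1.132e-05 m.
In SI base units, W = 141.8 N, H = 4.532e+09 Pa, K = 2.633e-06.
Permissible volume V_lim = h_lim·A = 1.132e-05 · 3.609e-05 = 4.086e-10 m³.
Inverting, life L = V_lim·H/(K·W) = 4.086e-10 · 4.532e+09 / (2.633e-06 · 141.8) = 4959 m.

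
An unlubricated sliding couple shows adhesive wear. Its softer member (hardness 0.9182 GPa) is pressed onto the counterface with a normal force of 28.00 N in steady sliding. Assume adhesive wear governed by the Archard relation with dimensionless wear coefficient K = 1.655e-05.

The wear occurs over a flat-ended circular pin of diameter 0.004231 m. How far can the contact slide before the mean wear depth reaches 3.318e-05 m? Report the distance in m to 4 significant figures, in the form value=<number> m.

value=924.3 m

The intermediates are printed rounded — all arithmetic maintains exact precision, and one final rounding, at four significant digits.
Convert: Hardness H = 0.9182 GPa = 9.182e+08 Pa.
Convert: Contact area A = π·d²/4 = π·(0.004231 m)²/4 = 1.406e-05 m².
Working in SI base units: W = 28.00 N, H = 9.182e+08 Pa, K = 1.655e-05.
Permissible volume V_lim = h_lim·A = 3.318e-05 · 1.406e-05 = 4.665e-10 m³.
Thus life L = V_lim·H/(K·W) = 4.665e-10 · 9.182e+08 / (1.655e-05 · 28.00) = 924.3 m.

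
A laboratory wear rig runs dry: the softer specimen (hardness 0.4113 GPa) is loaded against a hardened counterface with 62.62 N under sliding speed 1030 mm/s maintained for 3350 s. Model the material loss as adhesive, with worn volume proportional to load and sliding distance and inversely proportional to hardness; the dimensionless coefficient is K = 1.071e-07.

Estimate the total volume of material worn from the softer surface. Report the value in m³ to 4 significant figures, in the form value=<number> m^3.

value=5.626e-11 m^3

The intermediates appear rounded, and the computation maintains full float precision. Rounded once at the end to 4 significant digits.
Sliding speed v = 1030 mm/s = 1.030 m/s. Distance L = v·t = 1.030 m/s × 3350 s = 3450 m.
Hardness H = 0.4113 GPa = 4.113e+08 Pa.
In SI base units, W = 62.62 N, H = 4.113e+08 Pa, K = 1.071e-07.
By Archard's law, V = K·W·L/H = 1.071e-07 · 62.62 · 3450 / 4.113e+08 = 5.626e-11 m³.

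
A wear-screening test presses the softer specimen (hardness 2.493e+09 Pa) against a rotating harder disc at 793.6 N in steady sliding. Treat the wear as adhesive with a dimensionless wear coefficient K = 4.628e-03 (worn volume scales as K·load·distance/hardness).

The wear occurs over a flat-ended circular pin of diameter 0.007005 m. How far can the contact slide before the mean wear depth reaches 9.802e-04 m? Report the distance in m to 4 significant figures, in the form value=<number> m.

The computation keeps full precision; intermediate values are shown rounded; one final rounding to 4 significant digits.
Convert: Contact area A = π·d²/4 = π·(0.007005 m)²/4 = 3.854e-05 m².
In SI base units, W = 793.6 N, H = 2.493e+09 Pa, K = 4.628e-03.
Permissible volume V_lim = h_lim·A = 9.802e-04 · 3.854e-05 = 3.778e-08 m³.
Thus life L = V_lim·H/(K·W) = 3.778e-08 · 2.493e+09 / (4.628e-03 · 793.6) = 25.64 m.

value=25.64 m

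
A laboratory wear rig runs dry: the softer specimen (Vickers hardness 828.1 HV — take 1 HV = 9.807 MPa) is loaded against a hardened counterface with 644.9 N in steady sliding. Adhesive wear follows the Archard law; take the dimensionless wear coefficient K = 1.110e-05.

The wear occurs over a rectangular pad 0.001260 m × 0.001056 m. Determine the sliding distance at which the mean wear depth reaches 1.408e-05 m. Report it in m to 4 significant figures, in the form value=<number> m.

value=21.25 m

The intermediates are shown rounded; all arithmetic maintains exact precision, and one last rounding: four significant figures.
Convert: Hardness H = 828.1 HV × 9.807 MPa/HV = 8121 MPa = 8.121e+09 Pa.
Convert: Contact area A = 0.001260 m × 0.001056 m = 1.331e-06 m².
As SI base values: W = 644.9 N, H = 8.121e+09 Pa, K = 1.110e-05.
Wearable volume V_lim = h_lim·A = 1.408e-05 · 1.331e-06 = 1.873e-11 m³.
Thus life L = V_lim·H/(K·W) = 1.873e-11 · 8.121e+09 / (1.110e-05 · 644.9) = 21.25 m.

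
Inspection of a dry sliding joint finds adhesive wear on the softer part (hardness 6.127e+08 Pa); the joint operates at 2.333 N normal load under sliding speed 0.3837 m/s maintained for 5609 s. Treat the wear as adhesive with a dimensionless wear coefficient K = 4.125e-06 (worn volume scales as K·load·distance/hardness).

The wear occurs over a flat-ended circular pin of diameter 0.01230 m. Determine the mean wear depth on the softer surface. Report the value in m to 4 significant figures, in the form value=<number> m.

value=2.845e-07 m

The computation carries exact precision — intermediates are displayed rounded; rounded just once: 4 significant digits.
Convert: Distance covered L = v·t = 0.3837 m/s × 5609 s = 2152 m.
Convert: Contact area A = π·d²/4 = π·(0.01230 m)²/4 = 1.188e-04 m².
In SI base units, W = 2.333 N, H = 6.127e+08 Pa, K = 4.125e-06.
Volume removed: V = K·W·L/H = 4.125e-06 · 2.333 · 2152 / 6.127e+08 = 3.380e-11 m³.
Depth h = V/A = 3.380e-11 / 1.188e-04 = 2.845e-07 m.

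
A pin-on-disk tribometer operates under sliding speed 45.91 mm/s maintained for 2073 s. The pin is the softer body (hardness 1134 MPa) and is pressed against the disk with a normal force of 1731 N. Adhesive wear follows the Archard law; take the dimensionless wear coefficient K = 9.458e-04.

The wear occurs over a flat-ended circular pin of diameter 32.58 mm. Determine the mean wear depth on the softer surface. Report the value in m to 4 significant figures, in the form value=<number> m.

Printed values are rounded, and every step runs at exact precision. Rounded just once, at four significant figures.
Convert: Sliding speed v = 45.91 mm/s = 0.04591 m/s. Path length L = v·t = 0.04591 m/s × 2073 s = 95.17 m.
Convert: Hardness H = 1134 MPa = 1.134e+09 Pa.
Convert: Pin diameter d = 32.58 mm = 0.03258 m. Contact area A = π·d²/4 = π·(0.03258 m)²/4 = 8.337e-04 m².
In SI base units, W = 1731 N, H = 1.134e+09 Pa, K = 9.458e-04.
Archard volume V = K·W·L/H = 9.458e-04 · 1731 · 95.17 / 1.134e+09 = 1.374e-07 m³.
Mean wear depth h = V/A = 1.374e-07 / 8.337e-04 = 1.648e-04 m.

value=1.648e-04 m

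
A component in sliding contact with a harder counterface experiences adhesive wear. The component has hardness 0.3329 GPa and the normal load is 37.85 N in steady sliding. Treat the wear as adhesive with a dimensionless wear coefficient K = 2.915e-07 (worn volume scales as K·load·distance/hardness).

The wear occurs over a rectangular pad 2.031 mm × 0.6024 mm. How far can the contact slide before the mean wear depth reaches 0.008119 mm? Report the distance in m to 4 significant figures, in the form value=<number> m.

value=299.7 m

Intermediates are shown rounded; the algebra holds full precision, and a single final rounding, at four significant digits.
Hardness H = 0.3329 GPa = 3.329e+08 Pa.
Pad sides 2.031 mm × 0.6024 mm = 2.031e-03 m × 6.024e-04 m. Contact area A = 2.031e-03 m × 6.024e-04 m = 1.223e-06 m².
Depth limit h_lim = 0.008119 mm = 8.119e-06 m.
In SI base units, W = 37.85 N, H = 3.329e+08 Pa, K = 2.915e-07.
At the depth limit, V_lim = h_lim·A = 8.119e-06 · 1.223e-06 = 9.933e-12 m³.
So the life L = V_lim·H/(K·W) = 9.933e-12 · 3.329e+08 / (2.915e-07 · 37.85) = 299.7 m.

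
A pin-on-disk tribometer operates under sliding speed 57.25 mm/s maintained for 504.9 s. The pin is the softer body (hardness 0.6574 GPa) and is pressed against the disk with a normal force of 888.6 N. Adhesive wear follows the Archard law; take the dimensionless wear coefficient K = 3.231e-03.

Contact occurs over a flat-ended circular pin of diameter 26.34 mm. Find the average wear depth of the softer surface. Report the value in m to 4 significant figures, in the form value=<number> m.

value=2.317e-04 m

Shown intermediates are rounded — every step keeps full precision — one final rounding, at four significant digits.
Sliding speed v = 57.25 mm/s = 0.05725 m/s. Total distance L = v·t = 0.05725 m/s × 504.9 s = 28.91 m.
Hardness H = 0.6574 GPa = 6.574e+08 Pa.
Pin diameter d = 26.34 mm = 0.02634 m. Contact area A = π·d²/4 = π·(0.02634 m)²/4 = 5.449e-04 m².
Restated in SI base units: W = 888.6 N, H = 6.574e+08 Pa, K = 3.231e-03.
Archard relation: V = K·W·L/H = 3.231e-03 · 888.6 · 28.91 / 6.574e+08 = 1.262e-07 m³.
Depth h = V/A = 1.262e-07 / 5.449e-04 = 2.317e-04 m.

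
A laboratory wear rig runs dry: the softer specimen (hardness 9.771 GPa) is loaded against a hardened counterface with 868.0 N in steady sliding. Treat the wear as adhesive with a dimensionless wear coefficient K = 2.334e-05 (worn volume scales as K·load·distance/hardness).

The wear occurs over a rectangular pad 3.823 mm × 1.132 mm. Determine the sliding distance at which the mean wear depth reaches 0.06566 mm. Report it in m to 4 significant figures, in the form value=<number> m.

Every step holds full precision, and displayed values are rounded; a single final rounding: 4 significant figures.
Convert: Hardness H = 9.771 GPa = 9.771e+09 Pa.
Convert: Pad sides 3.823 mm × 1.132 mm = 0.003823 m × 0.001132 m. Contact area A = 0.003823 m × 0.001132 m = 4.328e-06 m².
Convert: Depth limit h_lim = 0.06566 mm = 6.566e-05 m.
In SI base units: W = 868.0 N, H = 9.771e+09 Pa, K = 2.334e-05.
Allowed volume V_lim = h_lim·A = 6.566e-05 · 4.328e-06 = 2.842e-10 m³.
Life L = V_lim·H/(K·W) = 2.842e-10 · 9.771e+09 / (2.334e-05 · 868.0) = 137.0 m.

value=137.0 m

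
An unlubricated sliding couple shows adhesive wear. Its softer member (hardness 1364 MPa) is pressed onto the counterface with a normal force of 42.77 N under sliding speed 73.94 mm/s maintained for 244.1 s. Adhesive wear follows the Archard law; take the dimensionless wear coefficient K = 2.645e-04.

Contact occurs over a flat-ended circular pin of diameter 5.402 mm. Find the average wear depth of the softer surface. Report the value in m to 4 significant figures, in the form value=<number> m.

All working math runs at full precision. Quoted intermediates are rounded — rounded once at the end, at four significant figures.
Sliding speed v = 73.94 mm/s = 0.07394 m/s. Distance covered L = v·t = 0.07394 m/s × 244.1 s = 18.05 m.
Hardness H = 1364 MPa = 1.364e+09 Pa.
Pin diameter d = 5.402 mm = 0.005402 m. Contact area A = π·d²/4 = π·(0.005402 m)²/4 = 2.292e-05 m².
As SI base values: W = 42.77 N, H = 1.364e+09 Pa, K = 2.645e-04.
The Archard volume V = K·W·L/H = 2.645e-04 · 42.77 · 18.05 / 1.364e+09 = 1.497e-10 m³.
Wear depth h = V/A = 1.497e-10 / 2.292e-05 = 6.531e-06 m.

value=6.531e-06 m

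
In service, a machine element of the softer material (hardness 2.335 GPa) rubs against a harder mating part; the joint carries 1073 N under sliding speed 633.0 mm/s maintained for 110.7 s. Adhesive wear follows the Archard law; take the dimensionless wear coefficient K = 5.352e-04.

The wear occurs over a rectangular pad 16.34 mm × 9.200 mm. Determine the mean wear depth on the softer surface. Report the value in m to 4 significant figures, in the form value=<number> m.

value=1.146e-04 m

Quoted intermediates are rounded. All arithmetic maintains exact precision, and a lone final rounding: four significant figures.
Convert: Sliding speed v = 633.0 mm/s = 0.6330 m/s. Sliding distance L = v·t = 0.6330 m/s × 110.7 s = 70.07 m.
Convert: Hardness H = 2.335 GPa = 2.335e+09 Pa.
Convert: Pad sides 16.34 mm × 9.200 mm = 0.01634 m × 0.009200 m. Contact area A = 0.01634 m × 0.009200 m = 1.503e-04 m².
SI base units throughout: W = 1073 N, H = 2.335e+09 Pa, K = 5.352e-04.
By Archard's law, V = K·W·L/H = 5.352e-04 · 1073 · 70.07 / 2.335e+09 = 1.723e-08 m³.
Depth of wear h = V/A = 1.723e-08 / 1.503e-04 = 1.146e-04 m.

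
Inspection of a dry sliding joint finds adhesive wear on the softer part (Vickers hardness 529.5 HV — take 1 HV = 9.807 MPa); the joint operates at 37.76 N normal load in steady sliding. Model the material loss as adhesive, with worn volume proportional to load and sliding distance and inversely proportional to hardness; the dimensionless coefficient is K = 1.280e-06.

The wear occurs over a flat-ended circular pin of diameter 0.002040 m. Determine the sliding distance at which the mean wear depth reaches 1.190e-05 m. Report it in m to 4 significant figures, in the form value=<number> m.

value=4179 m

The computation runs at full float precision — intermediate values appear rounded; one final rounding: four significant figures.
Hardness H = 529.5 HV × 9.807 MPa/HV = 5193 MPa = 5.193e+09 Pa.
Contact area A = π·d²/4 = π·(0.002040 m)²/4 = 3.269e-06 m².
Restated in SI base units: W = 37.76 N, H = 5.193e+09 Pa, K = 1.280e-06.
At the depth limit, V_lim = h_lim·A = 1.190e-05 · 3.269e-06 = 3.890e-11 m³.
Sliding life L = V_lim·H/(K·W) = 3.890e-11 · 5.193e+09 / (1.280e-06 · 37.76) = 4179 m.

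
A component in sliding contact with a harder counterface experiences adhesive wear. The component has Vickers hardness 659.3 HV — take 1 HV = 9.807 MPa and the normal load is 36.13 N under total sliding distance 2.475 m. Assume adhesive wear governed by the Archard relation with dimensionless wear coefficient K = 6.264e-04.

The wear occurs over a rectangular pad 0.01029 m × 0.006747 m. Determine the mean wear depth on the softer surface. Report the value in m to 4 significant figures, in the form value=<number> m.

Each operation holds exact precision; printed values are rounded. Rounded once at the end to four significant figures.
Convert: Hardness H = 659.3 HV × 9.807 MPa/HV = 6466 MPa = 6.466e+09 Pa.
Convert: Contact area A = 0.01029 m × 0.006747 m = 6.943e-05 m².
Restated in SI base units: W = 36.13 N, H = 6.466e+09 Pa, K = 6.264e-04.
Apply Archard: V = K·W·L/H = 6.264e-04 · 36.13 · 2.475 / 6.466e+09 = 8.663e-12 m³.
Mean depth h = V/A = 8.663e-12 / 6.943e-05 = 1.248e-07 m.

value=1.248e-07 m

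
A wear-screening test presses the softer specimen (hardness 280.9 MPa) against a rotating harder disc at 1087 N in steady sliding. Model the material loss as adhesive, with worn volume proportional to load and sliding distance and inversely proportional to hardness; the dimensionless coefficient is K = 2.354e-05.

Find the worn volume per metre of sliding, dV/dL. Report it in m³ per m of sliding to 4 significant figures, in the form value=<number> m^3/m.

value=9.109e-11 m^3/m

The intermediates are shown rounded; every step runs at exact precision, and a single final rounding to four significant digits.
Convert: Hardness H = 280.9 MPa = 2.809e+08 Pa.
As SI base values: W = 1087 N, H = 2.809e+08 Pa, K = 2.354e-05.
Rate of wear dV/dL = K·W/H (no L dependence): 2.354e-05 · 1087 / 2.809e+08 = 9.109e-11 m³/m.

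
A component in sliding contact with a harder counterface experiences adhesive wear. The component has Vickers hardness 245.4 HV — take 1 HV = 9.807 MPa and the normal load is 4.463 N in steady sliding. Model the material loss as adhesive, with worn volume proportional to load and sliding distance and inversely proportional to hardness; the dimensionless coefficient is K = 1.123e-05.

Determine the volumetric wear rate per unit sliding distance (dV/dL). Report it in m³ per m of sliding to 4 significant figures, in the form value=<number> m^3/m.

Intermediate values are displayed rounded; the computation runs at full precision. Rounded just once: four significant figures.
Convert: Hardness H = 245.4 HV × 9.807 MPa/HV = 2407 MPa = 2.407e+09 Pa.
SI base units throughout: W = 4.463 N, H = 2.407e+09 Pa, K = 1.123e-05.
The wear rate dV/dL = K·W/H: 1.123e-05 · 4.463 / 2.407e+09 = 2.083e-14 m³/m.

value=2.083e-14 m^3/m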